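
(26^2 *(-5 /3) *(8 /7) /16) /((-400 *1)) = 169 /840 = 0.20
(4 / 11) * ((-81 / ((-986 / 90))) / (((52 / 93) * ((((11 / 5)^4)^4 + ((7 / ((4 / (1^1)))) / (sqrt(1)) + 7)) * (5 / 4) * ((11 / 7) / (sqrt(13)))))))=386213378906250000 * sqrt(13) / 47512727268920599139597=0.00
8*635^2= 3225800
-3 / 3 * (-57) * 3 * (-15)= -2565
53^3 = 148877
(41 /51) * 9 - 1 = 106 /17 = 6.24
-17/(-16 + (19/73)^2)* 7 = 90593/12129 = 7.47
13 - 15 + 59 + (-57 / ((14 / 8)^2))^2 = 968601 / 2401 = 403.42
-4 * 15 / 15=-4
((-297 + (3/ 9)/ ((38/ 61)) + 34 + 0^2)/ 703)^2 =895266241/ 6422740164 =0.14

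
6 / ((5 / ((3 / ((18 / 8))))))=8 / 5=1.60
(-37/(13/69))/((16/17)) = -43401/208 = -208.66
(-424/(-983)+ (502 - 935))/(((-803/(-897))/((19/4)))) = -2295.23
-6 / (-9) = 2 / 3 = 0.67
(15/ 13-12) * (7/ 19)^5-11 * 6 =-2126862729/ 32189287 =-66.07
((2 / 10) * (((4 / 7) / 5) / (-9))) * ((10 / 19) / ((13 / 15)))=-8 / 5187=-0.00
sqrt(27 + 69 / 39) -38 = -38 + sqrt(4862) / 13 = -32.64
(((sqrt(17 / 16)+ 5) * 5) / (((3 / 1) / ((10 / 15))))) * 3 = 5 * sqrt(17) / 6+ 50 / 3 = 20.10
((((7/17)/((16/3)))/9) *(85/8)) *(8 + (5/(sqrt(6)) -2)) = 175 *sqrt(6)/2304 + 35/64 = 0.73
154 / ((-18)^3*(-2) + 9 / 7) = 0.01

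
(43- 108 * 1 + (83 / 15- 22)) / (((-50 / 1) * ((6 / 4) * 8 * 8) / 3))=611 / 12000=0.05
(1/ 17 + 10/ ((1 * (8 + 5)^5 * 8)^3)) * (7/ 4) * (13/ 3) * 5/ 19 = 458625601406253185695/ 3906885342968433705984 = 0.12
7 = 7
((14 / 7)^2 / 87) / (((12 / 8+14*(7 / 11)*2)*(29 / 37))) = 3256 / 1072275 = 0.00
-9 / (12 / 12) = -9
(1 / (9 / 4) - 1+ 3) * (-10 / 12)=-55 / 27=-2.04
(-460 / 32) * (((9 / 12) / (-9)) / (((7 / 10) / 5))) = 2875 / 336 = 8.56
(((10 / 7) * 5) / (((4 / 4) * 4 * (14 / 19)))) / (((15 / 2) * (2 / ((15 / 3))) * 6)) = 475 / 3528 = 0.13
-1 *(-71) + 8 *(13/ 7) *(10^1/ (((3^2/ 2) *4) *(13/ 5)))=4673/ 63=74.17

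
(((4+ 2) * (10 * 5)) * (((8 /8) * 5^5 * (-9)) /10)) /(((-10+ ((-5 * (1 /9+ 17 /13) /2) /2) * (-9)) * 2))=-2193750 /31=-70766.13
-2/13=-0.15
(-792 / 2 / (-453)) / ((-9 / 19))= -836 / 453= -1.85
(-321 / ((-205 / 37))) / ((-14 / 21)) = -35631 / 410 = -86.90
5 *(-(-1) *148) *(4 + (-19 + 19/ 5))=-8288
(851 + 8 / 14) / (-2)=-5961 / 14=-425.79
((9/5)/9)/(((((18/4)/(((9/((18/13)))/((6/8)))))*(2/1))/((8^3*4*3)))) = 53248/45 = 1183.29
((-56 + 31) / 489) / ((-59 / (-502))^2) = -3.70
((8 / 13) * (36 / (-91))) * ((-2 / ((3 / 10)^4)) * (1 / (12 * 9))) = 160000 / 287469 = 0.56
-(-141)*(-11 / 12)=-517 / 4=-129.25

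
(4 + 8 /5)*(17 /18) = 238 /45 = 5.29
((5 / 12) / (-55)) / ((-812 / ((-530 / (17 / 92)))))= -6095 / 227766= -0.03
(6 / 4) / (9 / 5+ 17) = 15 / 188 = 0.08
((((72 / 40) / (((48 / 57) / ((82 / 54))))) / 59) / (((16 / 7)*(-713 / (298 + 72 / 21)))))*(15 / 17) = -821845 / 91537792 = -0.01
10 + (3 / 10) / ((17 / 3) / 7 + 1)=10.17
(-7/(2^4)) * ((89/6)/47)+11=49009/4512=10.86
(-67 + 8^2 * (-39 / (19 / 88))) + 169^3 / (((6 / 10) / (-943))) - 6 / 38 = -432410347037 / 57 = -7586146439.25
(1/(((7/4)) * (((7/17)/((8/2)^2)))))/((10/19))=10336/245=42.19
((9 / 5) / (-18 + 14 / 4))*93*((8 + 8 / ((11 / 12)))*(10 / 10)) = -308016 / 1595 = -193.11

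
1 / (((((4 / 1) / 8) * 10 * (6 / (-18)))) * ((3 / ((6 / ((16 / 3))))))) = -9 / 40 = -0.22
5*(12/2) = 30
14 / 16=7 / 8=0.88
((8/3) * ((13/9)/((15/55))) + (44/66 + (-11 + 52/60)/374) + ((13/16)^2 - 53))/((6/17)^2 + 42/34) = -12385270049/448208640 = -27.63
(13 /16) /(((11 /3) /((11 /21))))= 13 /112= 0.12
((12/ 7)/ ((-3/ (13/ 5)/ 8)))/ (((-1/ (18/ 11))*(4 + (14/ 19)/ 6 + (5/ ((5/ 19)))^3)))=0.00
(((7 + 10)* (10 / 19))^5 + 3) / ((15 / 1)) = 141993128297 / 37141485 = 3823.03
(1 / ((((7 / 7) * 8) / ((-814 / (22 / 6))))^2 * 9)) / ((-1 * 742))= -1369 / 11872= -0.12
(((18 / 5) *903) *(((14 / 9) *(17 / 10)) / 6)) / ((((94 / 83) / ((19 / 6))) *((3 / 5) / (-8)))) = -112973126 / 2115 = -53415.19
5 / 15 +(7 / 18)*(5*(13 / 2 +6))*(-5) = -4363 / 36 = -121.19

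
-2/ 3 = -0.67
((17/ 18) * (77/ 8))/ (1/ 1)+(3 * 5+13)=5341/ 144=37.09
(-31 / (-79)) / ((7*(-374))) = -31 / 206822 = -0.00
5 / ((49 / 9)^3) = 3645 / 117649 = 0.03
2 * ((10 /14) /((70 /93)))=1.90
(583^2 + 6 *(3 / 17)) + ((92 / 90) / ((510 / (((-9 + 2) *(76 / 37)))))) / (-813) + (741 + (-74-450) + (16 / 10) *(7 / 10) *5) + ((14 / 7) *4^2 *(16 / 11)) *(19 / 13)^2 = 218310231091677964 / 641688644025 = 340212.08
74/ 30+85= 1312/ 15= 87.47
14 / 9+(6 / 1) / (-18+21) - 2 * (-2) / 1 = 68 / 9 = 7.56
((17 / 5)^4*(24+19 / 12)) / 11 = 25640947 / 82500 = 310.80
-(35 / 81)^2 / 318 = -1225 / 2086398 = -0.00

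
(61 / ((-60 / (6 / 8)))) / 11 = -61 / 880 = -0.07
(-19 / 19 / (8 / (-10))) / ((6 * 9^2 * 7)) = 5 / 13608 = 0.00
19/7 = 2.71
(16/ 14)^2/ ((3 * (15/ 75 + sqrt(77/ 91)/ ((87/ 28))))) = -10495680/ 5742947 + 185600 * sqrt(143)/ 820421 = 0.88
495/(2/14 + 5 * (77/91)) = 45045/398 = 113.18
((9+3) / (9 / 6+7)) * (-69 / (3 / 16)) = -8832 / 17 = -519.53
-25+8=-17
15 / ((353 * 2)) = 15 / 706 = 0.02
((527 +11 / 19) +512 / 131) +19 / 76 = 531.74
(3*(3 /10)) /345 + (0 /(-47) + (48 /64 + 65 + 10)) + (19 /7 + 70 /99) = 126195383 /1593900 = 79.17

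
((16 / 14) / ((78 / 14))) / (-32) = -0.01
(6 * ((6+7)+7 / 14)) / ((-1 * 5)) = -81 / 5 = -16.20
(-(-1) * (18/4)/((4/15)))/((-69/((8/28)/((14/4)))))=-0.02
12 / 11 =1.09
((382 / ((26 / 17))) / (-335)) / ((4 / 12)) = -9741 / 4355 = -2.24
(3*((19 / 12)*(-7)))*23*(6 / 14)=-1311 / 4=-327.75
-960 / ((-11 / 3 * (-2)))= -1440 / 11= -130.91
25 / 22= 1.14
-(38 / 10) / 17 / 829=-19 / 70465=-0.00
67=67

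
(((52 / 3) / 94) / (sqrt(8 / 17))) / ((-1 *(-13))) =0.02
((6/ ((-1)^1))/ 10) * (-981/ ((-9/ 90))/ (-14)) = 2943/ 7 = 420.43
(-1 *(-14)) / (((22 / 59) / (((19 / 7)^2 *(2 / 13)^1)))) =42598 / 1001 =42.56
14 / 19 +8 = 166 / 19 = 8.74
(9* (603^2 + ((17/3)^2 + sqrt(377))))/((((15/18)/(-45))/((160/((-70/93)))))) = 723168* sqrt(377)/7 + 262973615040/7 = 37569665203.24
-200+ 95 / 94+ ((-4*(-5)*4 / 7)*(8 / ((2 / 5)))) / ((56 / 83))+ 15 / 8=2609965 / 18424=141.66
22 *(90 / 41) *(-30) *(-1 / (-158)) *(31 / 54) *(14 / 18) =-119350 / 29151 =-4.09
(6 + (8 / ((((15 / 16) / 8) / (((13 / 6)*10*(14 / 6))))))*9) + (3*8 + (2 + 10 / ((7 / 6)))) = 653140 / 21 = 31101.90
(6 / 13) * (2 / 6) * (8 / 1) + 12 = 172 / 13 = 13.23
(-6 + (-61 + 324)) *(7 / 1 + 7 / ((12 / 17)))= 52171 / 12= 4347.58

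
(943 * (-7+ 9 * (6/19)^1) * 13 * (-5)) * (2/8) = 63714.54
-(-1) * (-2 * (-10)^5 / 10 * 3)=60000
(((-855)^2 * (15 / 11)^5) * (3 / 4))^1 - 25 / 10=1665364717615 / 644204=2585151.16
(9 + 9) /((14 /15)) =135 /7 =19.29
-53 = -53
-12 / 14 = -6 / 7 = -0.86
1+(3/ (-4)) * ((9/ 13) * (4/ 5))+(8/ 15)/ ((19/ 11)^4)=16379258/ 25412595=0.64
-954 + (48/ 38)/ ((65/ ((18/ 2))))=-1177974/ 1235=-953.83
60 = 60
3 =3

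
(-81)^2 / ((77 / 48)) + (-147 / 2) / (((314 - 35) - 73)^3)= 4089.97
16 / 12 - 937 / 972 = 359 / 972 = 0.37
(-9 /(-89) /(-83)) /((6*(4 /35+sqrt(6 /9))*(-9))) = -35 /8871787+1225*sqrt(6) /106461444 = 0.00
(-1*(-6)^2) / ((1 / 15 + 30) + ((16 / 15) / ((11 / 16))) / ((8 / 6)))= -5940 / 5153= -1.15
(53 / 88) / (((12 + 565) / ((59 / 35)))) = 3127 / 1777160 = 0.00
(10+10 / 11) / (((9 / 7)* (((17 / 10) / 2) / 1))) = 5600 / 561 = 9.98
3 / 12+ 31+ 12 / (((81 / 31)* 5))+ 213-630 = -207809 / 540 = -384.83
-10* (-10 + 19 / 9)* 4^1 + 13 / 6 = 5719 / 18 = 317.72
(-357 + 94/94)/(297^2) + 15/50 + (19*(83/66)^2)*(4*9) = 954456457/882090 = 1082.04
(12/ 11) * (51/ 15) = 204/ 55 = 3.71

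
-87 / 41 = -2.12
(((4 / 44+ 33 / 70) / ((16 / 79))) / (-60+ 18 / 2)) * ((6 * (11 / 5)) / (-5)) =0.14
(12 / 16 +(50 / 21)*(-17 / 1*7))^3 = -38992705471 / 1728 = -22565223.07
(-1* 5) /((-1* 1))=5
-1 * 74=-74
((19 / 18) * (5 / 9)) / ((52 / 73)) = 6935 / 8424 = 0.82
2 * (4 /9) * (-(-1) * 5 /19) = 0.23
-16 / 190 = -8 / 95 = -0.08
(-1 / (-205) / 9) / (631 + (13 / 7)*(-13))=7 / 7837560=0.00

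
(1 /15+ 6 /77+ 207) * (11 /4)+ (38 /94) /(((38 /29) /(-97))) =5327057 /9870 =539.72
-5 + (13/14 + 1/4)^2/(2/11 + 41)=-587927/118384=-4.97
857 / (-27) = -857 / 27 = -31.74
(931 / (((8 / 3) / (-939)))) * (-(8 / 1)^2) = 20981016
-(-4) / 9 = 4 / 9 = 0.44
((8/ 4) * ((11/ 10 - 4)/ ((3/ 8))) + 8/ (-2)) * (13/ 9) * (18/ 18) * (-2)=7592/ 135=56.24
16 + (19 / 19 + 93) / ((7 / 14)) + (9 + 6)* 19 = 489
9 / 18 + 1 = 3 / 2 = 1.50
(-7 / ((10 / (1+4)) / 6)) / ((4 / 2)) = -21 / 2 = -10.50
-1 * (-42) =42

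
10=10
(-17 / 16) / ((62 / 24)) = -51 / 124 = -0.41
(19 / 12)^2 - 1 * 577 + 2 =-82439 / 144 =-572.49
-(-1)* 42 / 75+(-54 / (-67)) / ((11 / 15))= 30568 / 18425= 1.66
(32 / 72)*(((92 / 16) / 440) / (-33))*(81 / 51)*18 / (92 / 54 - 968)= 5589 / 1073342600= 0.00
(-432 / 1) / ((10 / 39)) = -8424 / 5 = -1684.80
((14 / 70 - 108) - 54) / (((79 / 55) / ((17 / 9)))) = -151283 / 711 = -212.77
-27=-27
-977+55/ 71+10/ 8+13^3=347055/ 284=1222.02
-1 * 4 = -4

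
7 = 7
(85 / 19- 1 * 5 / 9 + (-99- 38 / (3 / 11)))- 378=-104723 / 171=-612.42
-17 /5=-3.40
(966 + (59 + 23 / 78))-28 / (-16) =160219 / 156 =1027.04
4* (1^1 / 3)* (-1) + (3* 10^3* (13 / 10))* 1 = 11696 / 3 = 3898.67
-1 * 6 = -6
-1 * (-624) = 624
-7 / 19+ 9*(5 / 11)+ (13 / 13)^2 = 4.72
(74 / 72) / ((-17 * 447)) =-37 / 273564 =-0.00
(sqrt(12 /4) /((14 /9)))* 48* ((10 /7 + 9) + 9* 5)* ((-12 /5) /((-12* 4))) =20952* sqrt(3) /245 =148.12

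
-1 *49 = -49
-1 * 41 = -41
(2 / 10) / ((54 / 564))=94 / 45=2.09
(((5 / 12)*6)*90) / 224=225 / 224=1.00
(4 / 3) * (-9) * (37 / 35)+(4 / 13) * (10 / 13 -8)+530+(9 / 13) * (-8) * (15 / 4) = 2923904 / 5915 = 494.32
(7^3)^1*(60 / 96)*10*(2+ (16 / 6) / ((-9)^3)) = 18719225 / 4374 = 4279.66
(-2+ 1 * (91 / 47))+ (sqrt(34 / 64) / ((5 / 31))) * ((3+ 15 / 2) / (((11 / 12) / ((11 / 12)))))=-3 / 47+ 651 * sqrt(34) / 80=47.39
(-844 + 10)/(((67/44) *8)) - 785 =-57182/67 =-853.46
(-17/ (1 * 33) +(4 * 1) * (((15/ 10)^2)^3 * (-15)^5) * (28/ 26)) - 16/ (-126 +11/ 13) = -208057492909555/ 5583864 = -37260487.17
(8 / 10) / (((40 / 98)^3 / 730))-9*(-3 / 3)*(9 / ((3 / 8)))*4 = 9452377 / 1000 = 9452.38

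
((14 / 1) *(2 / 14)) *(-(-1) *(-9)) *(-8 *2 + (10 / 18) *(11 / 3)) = 754 / 3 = 251.33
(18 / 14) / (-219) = -3 / 511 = -0.01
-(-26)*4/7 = 104/7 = 14.86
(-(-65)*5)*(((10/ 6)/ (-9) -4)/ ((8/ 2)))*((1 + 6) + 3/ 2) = -624325/ 216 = -2890.39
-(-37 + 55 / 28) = 981 / 28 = 35.04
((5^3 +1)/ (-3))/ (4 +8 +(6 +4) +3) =-42/ 25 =-1.68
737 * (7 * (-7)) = -36113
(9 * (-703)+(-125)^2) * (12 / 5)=111576 / 5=22315.20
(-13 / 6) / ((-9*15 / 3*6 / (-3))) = -13 / 540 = -0.02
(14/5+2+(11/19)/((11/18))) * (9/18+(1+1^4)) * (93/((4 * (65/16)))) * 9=70308/95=740.08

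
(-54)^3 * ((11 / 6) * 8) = -2309472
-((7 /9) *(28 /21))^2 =-784 /729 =-1.08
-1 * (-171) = 171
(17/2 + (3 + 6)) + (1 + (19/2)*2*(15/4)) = 359/4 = 89.75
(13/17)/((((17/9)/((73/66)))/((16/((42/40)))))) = 151840/22253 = 6.82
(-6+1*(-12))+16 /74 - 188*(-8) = 54990 /37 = 1486.22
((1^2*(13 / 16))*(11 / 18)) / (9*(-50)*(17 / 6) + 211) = -143 / 306432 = -0.00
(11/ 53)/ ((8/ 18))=99/ 212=0.47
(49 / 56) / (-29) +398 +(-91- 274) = 7649 / 232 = 32.97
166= 166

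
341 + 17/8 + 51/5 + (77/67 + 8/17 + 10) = 16626887/45560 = 364.94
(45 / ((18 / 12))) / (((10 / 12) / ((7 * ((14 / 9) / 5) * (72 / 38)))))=14112 / 95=148.55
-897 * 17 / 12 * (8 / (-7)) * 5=50830 / 7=7261.43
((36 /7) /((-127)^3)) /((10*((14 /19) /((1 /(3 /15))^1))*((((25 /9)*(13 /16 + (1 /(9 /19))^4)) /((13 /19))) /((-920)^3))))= 3443038388674560 /217847623449043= 15.80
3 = 3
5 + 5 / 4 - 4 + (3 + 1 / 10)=107 / 20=5.35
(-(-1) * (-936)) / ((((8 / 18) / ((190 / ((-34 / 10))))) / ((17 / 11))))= 2000700 / 11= 181881.82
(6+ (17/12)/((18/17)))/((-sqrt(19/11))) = -1585 * sqrt(209)/4104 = -5.58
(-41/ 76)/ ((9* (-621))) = 41/ 424764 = 0.00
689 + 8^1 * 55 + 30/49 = 55351/49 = 1129.61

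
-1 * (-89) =89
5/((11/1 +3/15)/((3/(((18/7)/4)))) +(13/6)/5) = 30/17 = 1.76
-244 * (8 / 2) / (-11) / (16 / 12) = 732 / 11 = 66.55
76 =76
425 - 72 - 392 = -39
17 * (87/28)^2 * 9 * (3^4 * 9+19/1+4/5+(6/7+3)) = 30506695551/27440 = 1111760.04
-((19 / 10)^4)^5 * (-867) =32590506987692345753639306067 / 100000000000000000000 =325905069.88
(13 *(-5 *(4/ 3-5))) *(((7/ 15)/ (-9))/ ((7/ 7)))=-1001/ 81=-12.36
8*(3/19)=24/19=1.26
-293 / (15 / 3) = -293 / 5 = -58.60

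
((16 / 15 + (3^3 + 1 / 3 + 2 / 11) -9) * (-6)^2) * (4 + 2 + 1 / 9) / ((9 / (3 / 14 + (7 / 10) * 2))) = 81134 / 105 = 772.70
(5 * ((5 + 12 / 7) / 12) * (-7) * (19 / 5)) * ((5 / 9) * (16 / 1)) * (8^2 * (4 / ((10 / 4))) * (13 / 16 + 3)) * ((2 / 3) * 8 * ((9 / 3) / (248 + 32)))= -13945088 / 945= -14756.71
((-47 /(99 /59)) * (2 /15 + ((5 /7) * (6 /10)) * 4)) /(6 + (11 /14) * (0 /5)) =-268981 /31185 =-8.63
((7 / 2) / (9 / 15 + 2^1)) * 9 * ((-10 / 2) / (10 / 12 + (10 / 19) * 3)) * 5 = -17955 / 143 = -125.56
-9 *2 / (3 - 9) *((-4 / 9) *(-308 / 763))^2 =30976 / 320787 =0.10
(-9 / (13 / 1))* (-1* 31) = 279 / 13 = 21.46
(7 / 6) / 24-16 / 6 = -377 / 144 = -2.62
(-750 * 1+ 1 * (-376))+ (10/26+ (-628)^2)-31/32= 163595085/416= 393257.42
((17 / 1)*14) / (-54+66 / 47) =-5593 / 1236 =-4.53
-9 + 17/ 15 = -118/ 15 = -7.87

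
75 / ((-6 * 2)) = -25 / 4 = -6.25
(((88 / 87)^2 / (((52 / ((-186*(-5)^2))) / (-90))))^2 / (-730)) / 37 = -810432057600000 / 322851850789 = -2510.23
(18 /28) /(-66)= -3 /308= -0.01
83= 83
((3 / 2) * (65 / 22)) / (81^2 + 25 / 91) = 17745 / 26271344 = 0.00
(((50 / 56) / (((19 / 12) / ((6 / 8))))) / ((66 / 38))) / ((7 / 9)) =675 / 2156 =0.31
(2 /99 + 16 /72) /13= 8 /429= 0.02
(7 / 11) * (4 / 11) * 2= 56 / 121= 0.46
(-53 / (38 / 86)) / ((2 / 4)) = -4558 / 19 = -239.89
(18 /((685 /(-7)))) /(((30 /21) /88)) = -38808 /3425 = -11.33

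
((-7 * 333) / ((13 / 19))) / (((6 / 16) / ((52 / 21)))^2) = -9358336 / 63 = -148545.02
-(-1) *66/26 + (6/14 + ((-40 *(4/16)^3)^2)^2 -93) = -33501653/372736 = -89.88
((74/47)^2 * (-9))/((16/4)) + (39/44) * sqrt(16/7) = -12321/2209 + 39 * sqrt(7)/77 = -4.24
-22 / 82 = -11 / 41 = -0.27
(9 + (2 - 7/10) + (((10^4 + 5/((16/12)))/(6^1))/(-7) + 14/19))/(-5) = 3625277/79800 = 45.43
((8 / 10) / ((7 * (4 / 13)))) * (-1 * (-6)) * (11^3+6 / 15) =74178 / 25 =2967.12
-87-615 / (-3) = 118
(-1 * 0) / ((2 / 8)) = 0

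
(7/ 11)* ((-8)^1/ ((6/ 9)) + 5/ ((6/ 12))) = -14/ 11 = -1.27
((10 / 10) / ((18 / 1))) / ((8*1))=1 / 144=0.01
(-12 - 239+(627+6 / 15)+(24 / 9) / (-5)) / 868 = 2819 / 6510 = 0.43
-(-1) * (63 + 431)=494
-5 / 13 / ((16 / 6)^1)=-15 / 104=-0.14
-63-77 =-140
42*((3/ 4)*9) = 283.50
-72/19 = -3.79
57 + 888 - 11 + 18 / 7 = 6556 / 7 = 936.57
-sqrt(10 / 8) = -sqrt(5) / 2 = -1.12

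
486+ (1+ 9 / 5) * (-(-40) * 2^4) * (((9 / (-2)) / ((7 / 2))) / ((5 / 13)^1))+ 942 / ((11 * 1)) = -298032 / 55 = -5418.76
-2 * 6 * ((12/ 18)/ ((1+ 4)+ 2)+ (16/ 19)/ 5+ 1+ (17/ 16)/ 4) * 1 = -195259/ 10640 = -18.35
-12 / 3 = -4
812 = 812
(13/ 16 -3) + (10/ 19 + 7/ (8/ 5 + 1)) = 4075/ 3952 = 1.03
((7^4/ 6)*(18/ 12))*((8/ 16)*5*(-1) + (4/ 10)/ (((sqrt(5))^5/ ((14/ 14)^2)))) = -12005/ 8 + 2401*sqrt(5)/ 1250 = -1496.33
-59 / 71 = -0.83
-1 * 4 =-4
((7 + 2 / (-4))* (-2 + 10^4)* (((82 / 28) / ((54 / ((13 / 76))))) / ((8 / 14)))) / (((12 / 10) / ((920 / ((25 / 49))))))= 39037106017 / 24624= 1585327.57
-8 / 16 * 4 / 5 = -2 / 5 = -0.40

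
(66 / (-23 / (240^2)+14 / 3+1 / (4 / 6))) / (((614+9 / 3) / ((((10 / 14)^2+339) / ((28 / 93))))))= 1470409459200 / 75166463687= 19.56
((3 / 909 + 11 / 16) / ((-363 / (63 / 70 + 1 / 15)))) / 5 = -97121 / 263973600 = -0.00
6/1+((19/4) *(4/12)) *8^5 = 155666/3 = 51888.67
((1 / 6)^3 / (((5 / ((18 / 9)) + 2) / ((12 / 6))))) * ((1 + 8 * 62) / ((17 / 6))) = 497 / 1377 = 0.36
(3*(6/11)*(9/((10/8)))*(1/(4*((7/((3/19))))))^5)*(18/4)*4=177147/146487601543360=0.00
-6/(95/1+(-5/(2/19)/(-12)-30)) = -144/1655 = -0.09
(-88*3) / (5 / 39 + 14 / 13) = -10296 / 47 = -219.06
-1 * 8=-8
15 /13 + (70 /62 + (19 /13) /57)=2791 /1209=2.31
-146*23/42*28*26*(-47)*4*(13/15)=426761504/45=9483588.98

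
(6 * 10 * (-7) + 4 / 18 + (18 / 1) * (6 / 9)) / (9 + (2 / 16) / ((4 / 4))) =-29360 / 657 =-44.69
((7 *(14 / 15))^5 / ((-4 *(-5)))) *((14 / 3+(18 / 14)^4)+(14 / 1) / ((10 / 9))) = 677916126608 / 56953125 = 11903.05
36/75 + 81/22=2289/550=4.16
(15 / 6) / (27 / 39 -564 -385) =-65 / 24656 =-0.00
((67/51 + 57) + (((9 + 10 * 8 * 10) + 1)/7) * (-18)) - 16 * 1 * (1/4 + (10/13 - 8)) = -8877542/4641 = -1912.85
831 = 831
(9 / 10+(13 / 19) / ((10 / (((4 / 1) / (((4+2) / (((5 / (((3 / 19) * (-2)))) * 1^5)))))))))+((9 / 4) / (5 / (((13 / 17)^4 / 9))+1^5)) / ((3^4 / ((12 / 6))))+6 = 701906047 / 113610180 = 6.18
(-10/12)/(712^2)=-5/3041664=-0.00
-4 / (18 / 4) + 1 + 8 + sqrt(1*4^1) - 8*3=-125 / 9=-13.89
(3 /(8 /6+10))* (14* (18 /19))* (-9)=-10206 /323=-31.60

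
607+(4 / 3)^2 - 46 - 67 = 4462 / 9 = 495.78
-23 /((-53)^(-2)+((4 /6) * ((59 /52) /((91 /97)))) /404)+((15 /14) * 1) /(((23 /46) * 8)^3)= -165998514491739 /16973375104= -9779.94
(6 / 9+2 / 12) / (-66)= -5 / 396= -0.01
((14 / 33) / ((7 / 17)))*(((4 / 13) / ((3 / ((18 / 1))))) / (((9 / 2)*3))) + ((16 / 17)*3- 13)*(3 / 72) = -148667 / 525096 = -0.28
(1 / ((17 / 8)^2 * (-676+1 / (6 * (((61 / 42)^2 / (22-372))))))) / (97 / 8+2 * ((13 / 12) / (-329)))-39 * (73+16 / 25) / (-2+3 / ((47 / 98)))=-30541882843331870073 / 45253225639205000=-674.91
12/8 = 3/2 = 1.50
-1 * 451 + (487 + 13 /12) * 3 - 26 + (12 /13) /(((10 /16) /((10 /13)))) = 668149 /676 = 988.39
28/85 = 0.33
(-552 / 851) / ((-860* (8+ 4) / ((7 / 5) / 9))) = 7 / 715950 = 0.00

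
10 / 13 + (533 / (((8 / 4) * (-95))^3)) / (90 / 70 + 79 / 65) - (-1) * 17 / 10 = 50110949101 / 20294409200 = 2.47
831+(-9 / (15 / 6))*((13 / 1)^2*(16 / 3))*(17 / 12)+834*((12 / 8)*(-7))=-62614 / 5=-12522.80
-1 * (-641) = 641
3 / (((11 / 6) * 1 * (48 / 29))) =87 / 88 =0.99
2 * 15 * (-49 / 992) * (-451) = 668.32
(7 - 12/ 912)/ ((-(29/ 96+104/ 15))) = -63720/ 65987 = -0.97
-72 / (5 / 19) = -1368 / 5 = -273.60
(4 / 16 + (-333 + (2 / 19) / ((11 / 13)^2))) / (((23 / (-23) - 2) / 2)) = 1019539 / 4598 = 221.74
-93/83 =-1.12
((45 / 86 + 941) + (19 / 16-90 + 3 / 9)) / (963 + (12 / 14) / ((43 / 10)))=12324781 / 13916304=0.89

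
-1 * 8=-8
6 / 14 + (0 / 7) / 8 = 3 / 7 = 0.43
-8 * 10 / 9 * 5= -400 / 9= -44.44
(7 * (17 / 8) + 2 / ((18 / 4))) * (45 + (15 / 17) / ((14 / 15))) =1340145 / 1904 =703.86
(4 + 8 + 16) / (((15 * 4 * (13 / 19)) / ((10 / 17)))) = 266 / 663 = 0.40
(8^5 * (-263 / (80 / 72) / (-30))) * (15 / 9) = 2154496 / 5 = 430899.20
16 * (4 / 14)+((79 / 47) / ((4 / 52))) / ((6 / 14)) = 54835 / 987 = 55.56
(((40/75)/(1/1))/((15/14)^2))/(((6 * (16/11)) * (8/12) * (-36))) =-539/243000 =-0.00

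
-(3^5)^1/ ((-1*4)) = 243/ 4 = 60.75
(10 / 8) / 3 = 5 / 12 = 0.42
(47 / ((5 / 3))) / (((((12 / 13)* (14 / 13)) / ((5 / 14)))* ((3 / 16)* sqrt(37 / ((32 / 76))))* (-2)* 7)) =-7943* sqrt(1406) / 723387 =-0.41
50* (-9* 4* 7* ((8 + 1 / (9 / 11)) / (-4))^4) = -8305206175 / 23328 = -356018.78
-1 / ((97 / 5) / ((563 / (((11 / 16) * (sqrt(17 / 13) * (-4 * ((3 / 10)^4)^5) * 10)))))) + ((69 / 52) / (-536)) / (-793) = 69 / 22102496 + 112600000000000000000000 * sqrt(221) / 63246782249739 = 26466474362.89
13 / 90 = 0.14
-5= -5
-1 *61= -61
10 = 10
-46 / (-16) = 23 / 8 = 2.88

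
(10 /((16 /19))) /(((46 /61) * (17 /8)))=5795 /782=7.41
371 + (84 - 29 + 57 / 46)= 19653 / 46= 427.24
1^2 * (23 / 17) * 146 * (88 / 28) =73876 / 119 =620.81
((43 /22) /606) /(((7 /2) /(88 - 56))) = 688 /23331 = 0.03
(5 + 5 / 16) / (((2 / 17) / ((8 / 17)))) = 85 / 4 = 21.25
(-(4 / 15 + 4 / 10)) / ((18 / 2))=-2 / 27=-0.07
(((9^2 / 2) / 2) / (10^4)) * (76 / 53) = 1539 / 530000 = 0.00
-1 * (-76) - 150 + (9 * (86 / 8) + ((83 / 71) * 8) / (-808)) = 652229 / 28684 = 22.74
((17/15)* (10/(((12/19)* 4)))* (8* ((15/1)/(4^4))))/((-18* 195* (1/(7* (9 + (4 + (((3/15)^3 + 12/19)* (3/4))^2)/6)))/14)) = -4377636785417/7682688000000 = -0.57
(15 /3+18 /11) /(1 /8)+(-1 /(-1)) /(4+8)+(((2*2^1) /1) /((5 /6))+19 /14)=274111 /4620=59.33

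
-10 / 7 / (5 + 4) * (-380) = 3800 / 63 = 60.32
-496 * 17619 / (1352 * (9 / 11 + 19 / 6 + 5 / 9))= -6977124 / 4901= -1423.61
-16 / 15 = -1.07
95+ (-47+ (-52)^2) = 2752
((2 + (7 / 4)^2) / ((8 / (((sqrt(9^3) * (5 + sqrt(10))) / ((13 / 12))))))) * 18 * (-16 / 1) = -295245 / 13 - 59049 * sqrt(10) / 13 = -37074.95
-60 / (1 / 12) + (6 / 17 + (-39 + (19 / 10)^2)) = -1283563 / 1700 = -755.04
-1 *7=-7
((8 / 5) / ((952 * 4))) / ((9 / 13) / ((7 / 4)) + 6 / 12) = 13 / 27710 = 0.00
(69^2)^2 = 22667121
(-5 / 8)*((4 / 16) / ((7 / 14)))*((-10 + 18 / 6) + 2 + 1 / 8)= 195 / 128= 1.52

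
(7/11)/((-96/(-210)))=245/176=1.39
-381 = -381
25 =25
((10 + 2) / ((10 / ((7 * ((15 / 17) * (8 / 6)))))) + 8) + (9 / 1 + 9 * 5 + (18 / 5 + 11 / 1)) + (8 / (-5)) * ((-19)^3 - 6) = 11070.48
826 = 826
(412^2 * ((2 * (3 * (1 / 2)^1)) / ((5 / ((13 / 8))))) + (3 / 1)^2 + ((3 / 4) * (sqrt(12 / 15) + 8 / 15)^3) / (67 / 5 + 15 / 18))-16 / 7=372 * sqrt(5) / 10675 + 757195393 / 4575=165507.27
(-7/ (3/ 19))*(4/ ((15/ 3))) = -532/ 15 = -35.47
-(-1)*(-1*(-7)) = 7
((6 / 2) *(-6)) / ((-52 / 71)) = 639 / 26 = 24.58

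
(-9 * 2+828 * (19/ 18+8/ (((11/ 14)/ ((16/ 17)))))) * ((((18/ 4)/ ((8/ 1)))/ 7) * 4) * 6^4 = 4793460768/ 1309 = 3661925.72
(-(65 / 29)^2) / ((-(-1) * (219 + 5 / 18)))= -76050 / 3319427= -0.02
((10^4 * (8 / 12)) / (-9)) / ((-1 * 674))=10000 / 9099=1.10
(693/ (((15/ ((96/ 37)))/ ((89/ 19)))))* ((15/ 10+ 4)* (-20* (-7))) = 303944256/ 703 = 432353.14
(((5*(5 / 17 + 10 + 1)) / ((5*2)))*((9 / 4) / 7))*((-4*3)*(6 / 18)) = -864 / 119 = -7.26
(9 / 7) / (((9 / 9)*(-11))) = -0.12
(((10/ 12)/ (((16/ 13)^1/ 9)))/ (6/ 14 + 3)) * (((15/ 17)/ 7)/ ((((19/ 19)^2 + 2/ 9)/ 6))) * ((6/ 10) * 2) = 15795/ 11968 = 1.32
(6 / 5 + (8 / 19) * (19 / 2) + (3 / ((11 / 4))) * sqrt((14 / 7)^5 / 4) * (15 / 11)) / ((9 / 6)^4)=640 * sqrt(2) / 1089 + 416 / 405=1.86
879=879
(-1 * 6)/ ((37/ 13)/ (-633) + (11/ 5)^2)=-617175/ 497392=-1.24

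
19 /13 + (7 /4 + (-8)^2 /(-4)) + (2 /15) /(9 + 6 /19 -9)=-28937 /2340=-12.37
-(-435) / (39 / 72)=10440 / 13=803.08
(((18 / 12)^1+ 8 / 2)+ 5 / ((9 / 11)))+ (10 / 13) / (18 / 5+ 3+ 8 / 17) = 1648217 / 140634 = 11.72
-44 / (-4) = 11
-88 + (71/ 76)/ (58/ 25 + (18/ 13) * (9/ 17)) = -112420909/ 1281968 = -87.69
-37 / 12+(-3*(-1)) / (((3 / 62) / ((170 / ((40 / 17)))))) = 53717 / 12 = 4476.42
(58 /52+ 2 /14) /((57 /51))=3893 /3458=1.13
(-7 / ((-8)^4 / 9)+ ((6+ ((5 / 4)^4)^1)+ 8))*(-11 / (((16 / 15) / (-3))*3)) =11101365 / 65536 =169.39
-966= -966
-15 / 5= -3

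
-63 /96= -21 /32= -0.66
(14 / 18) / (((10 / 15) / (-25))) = -175 / 6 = -29.17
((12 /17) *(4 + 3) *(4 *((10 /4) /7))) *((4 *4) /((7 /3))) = 5760 /119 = 48.40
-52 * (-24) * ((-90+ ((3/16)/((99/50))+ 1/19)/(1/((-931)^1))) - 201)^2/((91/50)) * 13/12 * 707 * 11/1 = 419402110960625/396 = 1059096239799.56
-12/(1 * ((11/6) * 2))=-36/11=-3.27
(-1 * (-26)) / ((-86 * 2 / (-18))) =117 / 43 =2.72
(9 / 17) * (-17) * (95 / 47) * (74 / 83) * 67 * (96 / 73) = -406952640 / 284773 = -1429.04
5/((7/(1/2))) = 5/14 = 0.36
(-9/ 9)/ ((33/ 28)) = -28/ 33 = -0.85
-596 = -596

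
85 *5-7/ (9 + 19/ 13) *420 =4895/ 34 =143.97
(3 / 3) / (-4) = -1 / 4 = -0.25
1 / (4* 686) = 1 / 2744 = 0.00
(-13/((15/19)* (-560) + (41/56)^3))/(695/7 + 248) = 23356928/275612736487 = 0.00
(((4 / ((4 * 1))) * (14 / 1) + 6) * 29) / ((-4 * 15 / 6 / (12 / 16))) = -87 / 2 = -43.50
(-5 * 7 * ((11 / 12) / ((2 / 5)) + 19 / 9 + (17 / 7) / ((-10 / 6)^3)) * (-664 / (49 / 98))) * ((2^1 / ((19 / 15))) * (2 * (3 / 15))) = 113847.81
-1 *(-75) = 75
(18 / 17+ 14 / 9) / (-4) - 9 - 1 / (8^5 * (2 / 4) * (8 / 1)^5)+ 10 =28454158183 / 82141249536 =0.35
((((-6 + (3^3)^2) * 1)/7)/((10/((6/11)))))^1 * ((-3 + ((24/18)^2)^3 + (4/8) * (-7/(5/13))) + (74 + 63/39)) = 1578991753/4054050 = 389.49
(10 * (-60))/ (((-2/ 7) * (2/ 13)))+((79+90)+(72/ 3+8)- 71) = 13780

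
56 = 56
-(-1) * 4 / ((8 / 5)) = 5 / 2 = 2.50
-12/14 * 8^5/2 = -98304/7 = -14043.43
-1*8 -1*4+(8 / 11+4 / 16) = -485 / 44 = -11.02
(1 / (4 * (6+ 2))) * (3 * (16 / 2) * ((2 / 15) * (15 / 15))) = 1 / 10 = 0.10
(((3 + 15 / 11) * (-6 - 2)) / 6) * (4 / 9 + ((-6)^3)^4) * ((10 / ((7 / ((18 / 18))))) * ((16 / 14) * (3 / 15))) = -20061226012672 / 4851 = -4135482583.52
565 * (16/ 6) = 4520/ 3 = 1506.67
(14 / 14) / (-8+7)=-1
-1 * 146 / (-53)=2.75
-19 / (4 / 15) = -285 / 4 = -71.25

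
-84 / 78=-1.08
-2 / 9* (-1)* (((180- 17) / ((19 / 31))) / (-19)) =-10106 / 3249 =-3.11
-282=-282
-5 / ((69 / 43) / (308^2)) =-20395760 / 69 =-295590.72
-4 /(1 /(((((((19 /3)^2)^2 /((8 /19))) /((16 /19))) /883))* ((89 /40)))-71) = 16748333636 /296916724279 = 0.06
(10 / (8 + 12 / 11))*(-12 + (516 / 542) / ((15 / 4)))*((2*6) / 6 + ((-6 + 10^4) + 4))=-35015200 / 271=-129207.38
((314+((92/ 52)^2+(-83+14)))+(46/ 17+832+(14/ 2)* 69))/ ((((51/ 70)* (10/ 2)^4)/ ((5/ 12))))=10496843/ 7326150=1.43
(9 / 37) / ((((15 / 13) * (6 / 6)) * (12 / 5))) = 13 / 148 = 0.09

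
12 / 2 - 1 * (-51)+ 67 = 124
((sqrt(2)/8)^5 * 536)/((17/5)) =335 * sqrt(2)/17408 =0.03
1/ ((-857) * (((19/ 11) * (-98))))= 11/ 1595734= 0.00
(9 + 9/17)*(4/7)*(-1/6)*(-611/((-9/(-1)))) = 7332/119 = 61.61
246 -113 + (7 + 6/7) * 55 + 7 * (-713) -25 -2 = -31170/7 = -4452.86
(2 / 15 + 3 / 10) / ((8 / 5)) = 13 / 48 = 0.27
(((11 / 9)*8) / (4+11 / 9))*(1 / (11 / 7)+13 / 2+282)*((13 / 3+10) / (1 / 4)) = 31038.07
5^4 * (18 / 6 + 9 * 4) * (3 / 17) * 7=511875 / 17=30110.29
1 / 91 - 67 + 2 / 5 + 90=10652 / 455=23.41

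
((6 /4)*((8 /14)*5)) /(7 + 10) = 30 /119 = 0.25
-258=-258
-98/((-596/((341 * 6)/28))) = 12.02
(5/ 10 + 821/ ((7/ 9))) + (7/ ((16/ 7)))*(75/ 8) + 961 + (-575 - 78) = 1247933/ 896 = 1392.78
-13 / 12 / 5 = -0.22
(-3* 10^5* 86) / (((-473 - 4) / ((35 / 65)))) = 60200000 / 2067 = 29124.33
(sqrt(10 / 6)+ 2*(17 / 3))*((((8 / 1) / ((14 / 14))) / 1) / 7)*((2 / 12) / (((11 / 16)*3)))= 64*sqrt(15) / 2079+ 2176 / 2079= 1.17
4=4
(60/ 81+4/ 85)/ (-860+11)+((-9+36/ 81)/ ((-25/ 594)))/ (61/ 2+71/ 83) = 109566983564/ 16902847125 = 6.48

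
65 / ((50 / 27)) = 351 / 10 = 35.10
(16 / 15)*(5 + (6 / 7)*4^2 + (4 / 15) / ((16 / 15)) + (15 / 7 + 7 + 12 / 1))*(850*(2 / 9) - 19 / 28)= 53262767 / 6615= 8051.82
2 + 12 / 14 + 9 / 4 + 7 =339 / 28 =12.11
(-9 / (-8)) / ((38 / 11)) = 0.33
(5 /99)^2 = 0.00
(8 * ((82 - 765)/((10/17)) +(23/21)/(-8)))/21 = -975439/2205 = -442.38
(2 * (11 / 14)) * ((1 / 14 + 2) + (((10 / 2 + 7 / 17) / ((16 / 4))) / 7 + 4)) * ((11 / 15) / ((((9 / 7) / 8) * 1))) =34364 / 765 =44.92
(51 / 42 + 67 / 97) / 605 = 2587 / 821590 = 0.00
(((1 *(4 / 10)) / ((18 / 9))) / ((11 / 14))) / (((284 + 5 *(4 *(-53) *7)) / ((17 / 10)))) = -119 / 1962400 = -0.00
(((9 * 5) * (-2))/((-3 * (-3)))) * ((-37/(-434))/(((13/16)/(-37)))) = 109520/2821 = 38.82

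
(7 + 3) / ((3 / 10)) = 100 / 3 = 33.33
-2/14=-1/7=-0.14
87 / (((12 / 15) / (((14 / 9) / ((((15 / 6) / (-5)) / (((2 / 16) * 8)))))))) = -1015 / 3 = -338.33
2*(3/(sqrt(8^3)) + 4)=3*sqrt(2)/16 + 8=8.27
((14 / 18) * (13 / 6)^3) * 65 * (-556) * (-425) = 59053437625 / 486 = 121509130.92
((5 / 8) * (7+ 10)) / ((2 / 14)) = 595 / 8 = 74.38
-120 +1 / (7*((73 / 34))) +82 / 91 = -790732 / 6643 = -119.03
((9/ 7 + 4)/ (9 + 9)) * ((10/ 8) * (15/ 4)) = 925/ 672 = 1.38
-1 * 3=-3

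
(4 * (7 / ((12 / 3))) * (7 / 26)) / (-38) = -49 / 988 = -0.05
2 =2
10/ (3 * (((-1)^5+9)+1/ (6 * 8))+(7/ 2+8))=0.28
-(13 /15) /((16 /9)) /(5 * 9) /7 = -13 /8400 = -0.00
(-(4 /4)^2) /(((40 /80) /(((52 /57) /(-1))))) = 104 /57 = 1.82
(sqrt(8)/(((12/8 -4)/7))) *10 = -56 *sqrt(2) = -79.20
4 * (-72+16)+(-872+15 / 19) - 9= -20980 / 19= -1104.21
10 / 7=1.43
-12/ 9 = -4/ 3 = -1.33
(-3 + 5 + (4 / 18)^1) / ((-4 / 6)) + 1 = -7 / 3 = -2.33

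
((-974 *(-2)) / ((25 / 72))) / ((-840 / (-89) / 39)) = 20284524 / 875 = 23182.31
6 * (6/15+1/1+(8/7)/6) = 334/35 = 9.54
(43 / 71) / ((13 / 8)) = 344 / 923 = 0.37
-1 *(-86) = 86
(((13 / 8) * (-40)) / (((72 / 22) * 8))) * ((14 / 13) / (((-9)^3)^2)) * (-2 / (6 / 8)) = 385 / 28697814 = 0.00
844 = 844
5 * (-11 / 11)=-5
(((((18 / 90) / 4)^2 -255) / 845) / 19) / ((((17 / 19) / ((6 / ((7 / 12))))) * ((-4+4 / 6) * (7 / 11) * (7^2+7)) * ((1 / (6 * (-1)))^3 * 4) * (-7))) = 817929981 / 68980730000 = 0.01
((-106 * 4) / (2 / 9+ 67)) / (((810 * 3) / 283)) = -59996 / 81675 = -0.73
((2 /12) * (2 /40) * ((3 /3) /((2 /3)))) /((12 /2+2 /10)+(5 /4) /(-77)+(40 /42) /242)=2541 /1257836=0.00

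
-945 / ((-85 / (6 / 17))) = 1134 / 289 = 3.92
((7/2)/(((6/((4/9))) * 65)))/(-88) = -7/154440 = -0.00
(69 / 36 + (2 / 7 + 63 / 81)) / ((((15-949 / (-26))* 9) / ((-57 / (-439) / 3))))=14269 / 51276078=0.00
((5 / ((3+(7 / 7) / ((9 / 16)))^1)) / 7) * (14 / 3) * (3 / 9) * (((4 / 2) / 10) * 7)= 14 / 43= 0.33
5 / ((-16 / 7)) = -35 / 16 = -2.19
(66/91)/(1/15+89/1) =495/60788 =0.01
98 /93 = 1.05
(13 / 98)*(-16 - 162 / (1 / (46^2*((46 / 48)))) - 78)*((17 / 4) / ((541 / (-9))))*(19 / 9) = 1379803997 / 212072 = 6506.30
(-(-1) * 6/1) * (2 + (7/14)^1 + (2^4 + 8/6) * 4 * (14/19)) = 6109/19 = 321.53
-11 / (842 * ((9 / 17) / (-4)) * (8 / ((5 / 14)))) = 935 / 212184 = 0.00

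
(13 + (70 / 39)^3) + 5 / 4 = 4753183 / 237276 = 20.03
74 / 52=37 / 26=1.42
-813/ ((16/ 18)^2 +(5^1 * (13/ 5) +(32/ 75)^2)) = -41158125/ 707341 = -58.19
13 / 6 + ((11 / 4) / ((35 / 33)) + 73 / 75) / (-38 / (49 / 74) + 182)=1340441 / 610600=2.20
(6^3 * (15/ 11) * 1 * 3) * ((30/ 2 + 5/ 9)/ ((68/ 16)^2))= 2419200/ 3179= 760.99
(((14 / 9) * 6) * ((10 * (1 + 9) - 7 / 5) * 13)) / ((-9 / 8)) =-10634.19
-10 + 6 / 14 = -67 / 7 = -9.57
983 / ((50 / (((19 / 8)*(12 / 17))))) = 56031 / 1700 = 32.96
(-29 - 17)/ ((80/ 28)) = -161/ 10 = -16.10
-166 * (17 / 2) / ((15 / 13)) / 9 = -18343 / 135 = -135.87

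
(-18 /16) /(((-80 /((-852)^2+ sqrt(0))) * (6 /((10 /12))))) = 45369 /32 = 1417.78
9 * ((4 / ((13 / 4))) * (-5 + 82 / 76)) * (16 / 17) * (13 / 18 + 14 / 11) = -3766720 / 46189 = -81.55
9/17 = 0.53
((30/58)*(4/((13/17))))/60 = 0.05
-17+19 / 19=-16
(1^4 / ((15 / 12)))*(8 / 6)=16 / 15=1.07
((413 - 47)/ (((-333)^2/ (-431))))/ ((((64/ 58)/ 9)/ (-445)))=5163.22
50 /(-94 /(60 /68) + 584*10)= 375 /43001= 0.01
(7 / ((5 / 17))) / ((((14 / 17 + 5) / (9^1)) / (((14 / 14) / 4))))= 2023 / 220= 9.20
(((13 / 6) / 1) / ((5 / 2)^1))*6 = 26 / 5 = 5.20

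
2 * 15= 30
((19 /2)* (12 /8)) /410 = 57 /1640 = 0.03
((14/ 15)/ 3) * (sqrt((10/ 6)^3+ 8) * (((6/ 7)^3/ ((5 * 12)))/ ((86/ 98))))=4 * sqrt(1023)/ 9675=0.01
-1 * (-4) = 4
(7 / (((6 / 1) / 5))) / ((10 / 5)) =35 / 12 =2.92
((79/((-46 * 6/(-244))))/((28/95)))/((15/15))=457805/1932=236.96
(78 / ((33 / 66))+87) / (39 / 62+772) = 15066 / 47903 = 0.31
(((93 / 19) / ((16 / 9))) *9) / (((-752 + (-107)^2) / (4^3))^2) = 1928448 / 2174090371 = 0.00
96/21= 32/7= 4.57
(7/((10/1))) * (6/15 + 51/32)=2233/1600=1.40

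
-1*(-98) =98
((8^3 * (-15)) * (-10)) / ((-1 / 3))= -230400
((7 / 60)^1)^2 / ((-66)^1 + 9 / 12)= -49 / 234900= -0.00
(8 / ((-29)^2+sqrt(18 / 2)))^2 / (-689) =-4 / 30674969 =-0.00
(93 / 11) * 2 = 16.91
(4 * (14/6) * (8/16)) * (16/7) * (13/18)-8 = -8/27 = -0.30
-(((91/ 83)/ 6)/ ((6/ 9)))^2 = -8281/ 110224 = -0.08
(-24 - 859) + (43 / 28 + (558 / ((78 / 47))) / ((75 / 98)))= -442.12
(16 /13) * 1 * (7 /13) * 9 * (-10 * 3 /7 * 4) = -17280 /169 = -102.25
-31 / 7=-4.43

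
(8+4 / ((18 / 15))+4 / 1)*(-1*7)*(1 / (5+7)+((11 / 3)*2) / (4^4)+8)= -501515 / 576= -870.69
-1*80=-80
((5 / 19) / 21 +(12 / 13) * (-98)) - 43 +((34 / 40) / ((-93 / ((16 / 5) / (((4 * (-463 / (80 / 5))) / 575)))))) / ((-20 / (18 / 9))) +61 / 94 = -4647320334973 / 34991035170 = -132.81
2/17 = 0.12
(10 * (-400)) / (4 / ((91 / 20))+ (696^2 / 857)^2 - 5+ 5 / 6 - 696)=-1604036616000 / 127843317429437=-0.01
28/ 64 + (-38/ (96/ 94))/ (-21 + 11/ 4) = 8677/ 3504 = 2.48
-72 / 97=-0.74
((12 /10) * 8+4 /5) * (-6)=-312 /5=-62.40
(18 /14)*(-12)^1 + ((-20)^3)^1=-56108 /7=-8015.43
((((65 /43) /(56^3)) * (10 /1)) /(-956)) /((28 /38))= -6175 /50534557696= -0.00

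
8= 8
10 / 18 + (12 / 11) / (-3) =19 / 99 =0.19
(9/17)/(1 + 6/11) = 99/289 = 0.34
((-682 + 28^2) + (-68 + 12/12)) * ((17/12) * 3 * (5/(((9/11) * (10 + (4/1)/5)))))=163625/1944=84.17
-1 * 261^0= -1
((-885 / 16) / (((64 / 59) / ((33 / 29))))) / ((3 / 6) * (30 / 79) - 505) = 27224901 / 236855296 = 0.11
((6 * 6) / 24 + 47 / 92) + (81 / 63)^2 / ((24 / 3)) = 19993 / 9016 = 2.22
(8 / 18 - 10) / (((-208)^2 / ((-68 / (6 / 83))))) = 60673 / 292032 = 0.21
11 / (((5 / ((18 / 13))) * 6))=0.51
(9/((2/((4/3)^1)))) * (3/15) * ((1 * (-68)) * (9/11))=-66.76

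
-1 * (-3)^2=-9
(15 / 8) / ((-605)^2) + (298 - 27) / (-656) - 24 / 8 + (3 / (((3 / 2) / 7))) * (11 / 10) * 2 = 27.39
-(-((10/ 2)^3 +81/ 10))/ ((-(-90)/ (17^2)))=384659/ 900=427.40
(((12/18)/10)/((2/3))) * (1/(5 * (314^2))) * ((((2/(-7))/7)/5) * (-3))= 3/603900500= 0.00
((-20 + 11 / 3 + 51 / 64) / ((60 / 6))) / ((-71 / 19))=56677 / 136320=0.42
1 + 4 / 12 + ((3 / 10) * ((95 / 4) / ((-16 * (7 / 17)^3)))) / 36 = 203039 / 175616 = 1.16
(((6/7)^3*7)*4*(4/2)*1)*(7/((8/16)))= 3456/7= 493.71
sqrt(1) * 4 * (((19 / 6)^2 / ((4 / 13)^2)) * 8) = 61009 / 18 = 3389.39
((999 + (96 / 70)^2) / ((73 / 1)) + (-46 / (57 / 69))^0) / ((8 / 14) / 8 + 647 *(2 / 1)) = 2631008 / 231444675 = 0.01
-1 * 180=-180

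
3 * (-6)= -18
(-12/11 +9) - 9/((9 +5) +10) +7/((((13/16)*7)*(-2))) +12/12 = 9059/1144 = 7.92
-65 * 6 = -390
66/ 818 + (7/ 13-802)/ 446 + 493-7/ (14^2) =16309112355/ 33199348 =491.25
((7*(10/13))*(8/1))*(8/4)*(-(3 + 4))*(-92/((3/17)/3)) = 12261760/13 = 943212.31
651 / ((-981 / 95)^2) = 1958425 / 320787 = 6.11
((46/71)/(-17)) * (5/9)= -230/10863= -0.02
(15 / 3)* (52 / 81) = 260 / 81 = 3.21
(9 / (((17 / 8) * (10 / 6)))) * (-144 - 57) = -43416 / 85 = -510.78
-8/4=-2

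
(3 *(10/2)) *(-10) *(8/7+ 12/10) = -2460/7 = -351.43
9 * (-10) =-90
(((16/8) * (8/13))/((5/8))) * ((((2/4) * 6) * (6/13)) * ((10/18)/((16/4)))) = 0.38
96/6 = 16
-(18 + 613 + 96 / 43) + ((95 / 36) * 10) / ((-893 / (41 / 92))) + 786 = 152.75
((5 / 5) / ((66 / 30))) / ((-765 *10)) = -1 / 16830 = -0.00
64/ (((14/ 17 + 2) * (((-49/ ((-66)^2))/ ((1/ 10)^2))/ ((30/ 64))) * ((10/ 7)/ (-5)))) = 18513/ 560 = 33.06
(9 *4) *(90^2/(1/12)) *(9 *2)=62985600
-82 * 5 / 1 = -410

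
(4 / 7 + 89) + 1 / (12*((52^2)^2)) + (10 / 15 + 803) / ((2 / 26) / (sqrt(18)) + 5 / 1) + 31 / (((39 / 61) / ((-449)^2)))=9775313.60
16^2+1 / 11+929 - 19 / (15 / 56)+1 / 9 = 551563 / 495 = 1114.27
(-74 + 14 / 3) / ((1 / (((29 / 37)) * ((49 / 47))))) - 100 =-156.65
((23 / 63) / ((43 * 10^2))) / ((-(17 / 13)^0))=-23 / 270900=-0.00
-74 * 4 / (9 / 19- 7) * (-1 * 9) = -408.19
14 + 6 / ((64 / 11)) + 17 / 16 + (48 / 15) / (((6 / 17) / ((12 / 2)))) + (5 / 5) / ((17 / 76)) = 203903 / 2720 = 74.96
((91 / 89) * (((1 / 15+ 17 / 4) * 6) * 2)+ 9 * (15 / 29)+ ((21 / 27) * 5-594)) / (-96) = 61846271 / 11149920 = 5.55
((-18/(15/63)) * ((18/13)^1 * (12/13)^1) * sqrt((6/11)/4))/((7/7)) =-40824 * sqrt(66)/9295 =-35.68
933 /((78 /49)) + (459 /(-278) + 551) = 2051784 /1807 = 1135.46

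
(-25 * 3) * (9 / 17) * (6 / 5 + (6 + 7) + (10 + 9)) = -22410 / 17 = -1318.24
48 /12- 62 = -58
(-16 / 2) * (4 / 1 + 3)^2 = -392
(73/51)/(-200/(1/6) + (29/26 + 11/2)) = -949/791214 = -0.00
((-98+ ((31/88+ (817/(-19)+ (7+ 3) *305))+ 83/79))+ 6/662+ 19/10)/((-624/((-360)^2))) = -4523550313365/7478614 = -604864.79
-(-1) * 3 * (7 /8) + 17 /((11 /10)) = 18.08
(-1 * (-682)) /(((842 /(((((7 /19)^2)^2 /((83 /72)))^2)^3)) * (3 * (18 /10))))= 1685421610299448175515815251804160 /674275023693408088000428627135235155438142429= 0.00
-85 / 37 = -2.30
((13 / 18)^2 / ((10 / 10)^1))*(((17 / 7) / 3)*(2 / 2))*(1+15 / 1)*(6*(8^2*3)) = 1470976 / 189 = 7782.94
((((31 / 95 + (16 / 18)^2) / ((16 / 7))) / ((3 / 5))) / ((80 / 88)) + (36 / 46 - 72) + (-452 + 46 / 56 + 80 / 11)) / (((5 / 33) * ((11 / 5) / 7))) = -672750353543 / 62298720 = -10798.78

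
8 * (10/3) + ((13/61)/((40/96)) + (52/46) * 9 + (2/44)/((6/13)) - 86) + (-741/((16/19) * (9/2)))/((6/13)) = -5247229433/11111760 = -472.22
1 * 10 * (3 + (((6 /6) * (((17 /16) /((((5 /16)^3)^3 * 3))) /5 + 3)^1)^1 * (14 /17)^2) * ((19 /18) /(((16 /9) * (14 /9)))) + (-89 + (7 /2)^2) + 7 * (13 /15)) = 78334518021929 /13546875000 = 5782.48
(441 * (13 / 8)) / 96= 1911 / 256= 7.46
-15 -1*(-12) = -3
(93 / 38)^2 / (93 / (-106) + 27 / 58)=-14.54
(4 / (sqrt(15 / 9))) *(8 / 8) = 4 *sqrt(15) / 5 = 3.10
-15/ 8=-1.88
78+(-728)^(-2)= 41338753 / 529984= 78.00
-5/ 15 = -1/ 3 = -0.33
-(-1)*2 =2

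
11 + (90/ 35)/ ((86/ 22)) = 3509/ 301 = 11.66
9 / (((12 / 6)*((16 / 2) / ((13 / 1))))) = 117 / 16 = 7.31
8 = 8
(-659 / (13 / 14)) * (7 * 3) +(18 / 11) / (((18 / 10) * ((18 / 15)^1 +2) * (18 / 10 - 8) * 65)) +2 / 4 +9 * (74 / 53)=-27988014169 / 1879592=-14890.47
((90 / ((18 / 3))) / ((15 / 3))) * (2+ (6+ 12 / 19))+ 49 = 1423 / 19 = 74.89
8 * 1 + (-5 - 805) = -802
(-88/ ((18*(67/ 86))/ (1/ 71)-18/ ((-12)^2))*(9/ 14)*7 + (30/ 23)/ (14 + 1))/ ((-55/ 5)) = 0.03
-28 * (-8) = 224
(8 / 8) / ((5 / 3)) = 3 / 5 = 0.60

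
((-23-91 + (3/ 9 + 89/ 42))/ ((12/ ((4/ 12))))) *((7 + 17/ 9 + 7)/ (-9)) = 669955/ 122472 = 5.47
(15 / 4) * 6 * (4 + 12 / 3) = 180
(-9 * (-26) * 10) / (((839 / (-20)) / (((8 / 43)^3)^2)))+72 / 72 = 5291355258911 / 5303623598111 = 1.00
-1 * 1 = -1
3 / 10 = 0.30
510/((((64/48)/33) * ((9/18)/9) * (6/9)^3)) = 766816.88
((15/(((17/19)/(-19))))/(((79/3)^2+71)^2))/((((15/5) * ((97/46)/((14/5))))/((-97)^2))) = -456656697/201171200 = -2.27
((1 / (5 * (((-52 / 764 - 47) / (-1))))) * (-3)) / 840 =-191 / 12586000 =-0.00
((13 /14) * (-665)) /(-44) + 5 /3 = 4145 /264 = 15.70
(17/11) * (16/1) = 272/11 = 24.73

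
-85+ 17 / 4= -323 / 4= -80.75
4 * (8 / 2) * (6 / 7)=96 / 7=13.71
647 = 647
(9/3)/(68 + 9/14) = 42/961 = 0.04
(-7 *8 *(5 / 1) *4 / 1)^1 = -1120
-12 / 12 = -1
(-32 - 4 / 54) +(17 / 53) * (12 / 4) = -44521 / 1431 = -31.11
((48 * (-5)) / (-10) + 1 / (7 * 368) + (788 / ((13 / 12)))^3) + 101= 2178052733378213 / 5659472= 384850871.84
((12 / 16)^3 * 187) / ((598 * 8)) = 5049 / 306176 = 0.02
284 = 284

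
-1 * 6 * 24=-144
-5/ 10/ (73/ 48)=-0.33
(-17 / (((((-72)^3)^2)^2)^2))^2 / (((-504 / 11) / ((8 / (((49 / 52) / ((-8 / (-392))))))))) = -41327 / 5365776101956460383951372441778979922309911237205313192601762948176108051112842631708244180992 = -0.00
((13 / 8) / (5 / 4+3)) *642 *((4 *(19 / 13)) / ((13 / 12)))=1324.67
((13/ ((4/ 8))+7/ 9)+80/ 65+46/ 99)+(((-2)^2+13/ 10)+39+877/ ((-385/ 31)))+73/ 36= 754123/ 180180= 4.19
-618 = -618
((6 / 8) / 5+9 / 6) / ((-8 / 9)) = -297 / 160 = -1.86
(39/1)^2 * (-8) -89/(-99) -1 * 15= -1206028/99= -12182.10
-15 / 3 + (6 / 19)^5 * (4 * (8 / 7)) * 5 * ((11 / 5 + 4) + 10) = -66508073 / 17332693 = -3.84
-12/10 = -6/5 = -1.20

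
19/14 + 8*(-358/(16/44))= -110245/14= -7874.64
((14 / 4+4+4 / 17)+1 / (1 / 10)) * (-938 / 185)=-282807 / 3145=-89.92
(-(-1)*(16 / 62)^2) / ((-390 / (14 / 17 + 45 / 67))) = -4192 / 16418685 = -0.00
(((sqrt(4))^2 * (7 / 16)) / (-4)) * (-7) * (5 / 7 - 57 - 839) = -43869 / 16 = -2741.81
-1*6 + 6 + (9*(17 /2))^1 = 153 /2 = 76.50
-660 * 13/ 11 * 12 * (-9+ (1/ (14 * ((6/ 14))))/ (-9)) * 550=46427333.33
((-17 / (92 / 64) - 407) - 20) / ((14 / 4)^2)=-40372 / 1127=-35.82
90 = 90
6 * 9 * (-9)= -486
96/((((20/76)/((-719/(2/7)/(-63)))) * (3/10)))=437152/9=48572.44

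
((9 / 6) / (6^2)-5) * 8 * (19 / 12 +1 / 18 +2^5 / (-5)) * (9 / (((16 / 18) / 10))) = 305949 / 16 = 19121.81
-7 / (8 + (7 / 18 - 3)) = -126 / 97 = -1.30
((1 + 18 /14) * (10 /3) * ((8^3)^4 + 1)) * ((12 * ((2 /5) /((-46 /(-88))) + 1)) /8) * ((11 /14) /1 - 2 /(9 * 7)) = 1514577267283480 /1449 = 1045256913239.12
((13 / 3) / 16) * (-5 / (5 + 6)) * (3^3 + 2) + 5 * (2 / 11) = -1405 / 528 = -2.66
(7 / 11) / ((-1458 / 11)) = -7 / 1458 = -0.00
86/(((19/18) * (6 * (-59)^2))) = 258/66139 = 0.00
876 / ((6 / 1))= 146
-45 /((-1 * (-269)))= -45 /269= -0.17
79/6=13.17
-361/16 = -22.56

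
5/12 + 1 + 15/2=107/12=8.92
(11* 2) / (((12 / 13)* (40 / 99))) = 4719 / 80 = 58.99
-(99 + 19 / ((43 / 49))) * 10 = -1206.51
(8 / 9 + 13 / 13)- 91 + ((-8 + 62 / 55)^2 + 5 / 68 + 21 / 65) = -998298011 / 24066900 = -41.48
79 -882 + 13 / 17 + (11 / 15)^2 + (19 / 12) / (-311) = -3814741517 / 4758300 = -801.70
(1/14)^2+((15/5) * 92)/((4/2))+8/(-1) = 130.01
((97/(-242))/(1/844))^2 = 1675592356/14641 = 114445.21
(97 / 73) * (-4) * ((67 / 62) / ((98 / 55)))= -357445 / 110887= -3.22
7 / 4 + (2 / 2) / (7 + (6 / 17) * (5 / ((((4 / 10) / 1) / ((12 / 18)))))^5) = 136791731 / 78163556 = 1.75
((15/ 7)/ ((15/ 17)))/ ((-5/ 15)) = -51/ 7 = -7.29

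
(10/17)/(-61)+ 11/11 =1027/1037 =0.99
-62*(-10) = 620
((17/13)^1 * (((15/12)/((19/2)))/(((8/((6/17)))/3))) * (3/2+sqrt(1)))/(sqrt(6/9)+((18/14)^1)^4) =10633248675/464796937072 -1297080225 * sqrt(6)/464796937072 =0.02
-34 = -34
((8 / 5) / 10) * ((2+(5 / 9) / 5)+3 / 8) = 179 / 450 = 0.40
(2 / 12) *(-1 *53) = -53 / 6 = -8.83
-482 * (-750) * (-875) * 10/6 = -527187500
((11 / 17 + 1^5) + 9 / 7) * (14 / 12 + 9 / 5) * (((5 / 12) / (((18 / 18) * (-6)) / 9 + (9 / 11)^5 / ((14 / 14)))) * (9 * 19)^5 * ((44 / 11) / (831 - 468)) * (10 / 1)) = -671632234479275949 / 3449929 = -194680016452.30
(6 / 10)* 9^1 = 27 / 5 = 5.40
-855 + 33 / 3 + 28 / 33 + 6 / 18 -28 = -9579 / 11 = -870.82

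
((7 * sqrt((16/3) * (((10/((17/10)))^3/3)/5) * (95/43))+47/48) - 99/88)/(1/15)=-35/16+140000 * sqrt(13889)/12427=1325.50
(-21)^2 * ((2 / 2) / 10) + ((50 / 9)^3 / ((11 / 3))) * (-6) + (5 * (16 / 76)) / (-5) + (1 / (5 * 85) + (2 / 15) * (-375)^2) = 266400025523 / 14389650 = 18513.31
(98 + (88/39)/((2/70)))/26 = 3451/507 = 6.81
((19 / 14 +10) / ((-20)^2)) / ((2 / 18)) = 1431 / 5600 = 0.26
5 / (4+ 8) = 5 / 12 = 0.42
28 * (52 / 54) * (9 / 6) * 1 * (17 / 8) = 1547 / 18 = 85.94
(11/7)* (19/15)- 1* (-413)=43574/105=414.99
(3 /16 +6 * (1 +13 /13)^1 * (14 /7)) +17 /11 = 4529 /176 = 25.73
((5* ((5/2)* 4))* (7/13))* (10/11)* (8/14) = 2000/143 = 13.99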